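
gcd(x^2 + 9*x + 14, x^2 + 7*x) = x + 7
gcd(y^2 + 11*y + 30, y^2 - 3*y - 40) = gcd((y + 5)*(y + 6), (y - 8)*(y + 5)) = y + 5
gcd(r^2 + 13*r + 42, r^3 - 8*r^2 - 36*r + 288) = r + 6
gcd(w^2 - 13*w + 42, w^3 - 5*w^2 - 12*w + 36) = w - 6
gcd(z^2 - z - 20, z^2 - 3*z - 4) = 1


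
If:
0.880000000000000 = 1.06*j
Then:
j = 0.83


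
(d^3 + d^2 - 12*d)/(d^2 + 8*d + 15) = d*(d^2 + d - 12)/(d^2 + 8*d + 15)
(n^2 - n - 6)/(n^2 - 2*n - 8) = (n - 3)/(n - 4)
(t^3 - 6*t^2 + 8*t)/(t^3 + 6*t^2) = (t^2 - 6*t + 8)/(t*(t + 6))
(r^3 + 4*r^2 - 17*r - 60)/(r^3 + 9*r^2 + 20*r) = (r^2 - r - 12)/(r*(r + 4))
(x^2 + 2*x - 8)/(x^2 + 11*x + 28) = (x - 2)/(x + 7)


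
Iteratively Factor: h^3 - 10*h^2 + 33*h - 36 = (h - 3)*(h^2 - 7*h + 12) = (h - 4)*(h - 3)*(h - 3)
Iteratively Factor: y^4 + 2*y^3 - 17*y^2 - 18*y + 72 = (y + 3)*(y^3 - y^2 - 14*y + 24) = (y - 3)*(y + 3)*(y^2 + 2*y - 8) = (y - 3)*(y + 3)*(y + 4)*(y - 2)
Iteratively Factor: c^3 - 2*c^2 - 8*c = (c + 2)*(c^2 - 4*c) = c*(c + 2)*(c - 4)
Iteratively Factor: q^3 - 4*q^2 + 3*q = (q)*(q^2 - 4*q + 3) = q*(q - 1)*(q - 3)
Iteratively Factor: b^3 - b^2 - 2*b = (b + 1)*(b^2 - 2*b) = (b - 2)*(b + 1)*(b)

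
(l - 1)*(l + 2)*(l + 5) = l^3 + 6*l^2 + 3*l - 10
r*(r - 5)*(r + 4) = r^3 - r^2 - 20*r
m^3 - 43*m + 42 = (m - 6)*(m - 1)*(m + 7)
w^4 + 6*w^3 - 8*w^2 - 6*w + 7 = (w - 1)^2*(w + 1)*(w + 7)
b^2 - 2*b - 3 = (b - 3)*(b + 1)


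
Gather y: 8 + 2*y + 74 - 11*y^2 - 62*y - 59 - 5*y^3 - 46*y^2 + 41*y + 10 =-5*y^3 - 57*y^2 - 19*y + 33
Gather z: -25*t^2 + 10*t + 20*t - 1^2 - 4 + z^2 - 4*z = -25*t^2 + 30*t + z^2 - 4*z - 5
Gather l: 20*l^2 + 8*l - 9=20*l^2 + 8*l - 9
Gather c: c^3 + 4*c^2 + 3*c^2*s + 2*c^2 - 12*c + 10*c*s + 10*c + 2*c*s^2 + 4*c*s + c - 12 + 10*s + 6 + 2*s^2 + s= c^3 + c^2*(3*s + 6) + c*(2*s^2 + 14*s - 1) + 2*s^2 + 11*s - 6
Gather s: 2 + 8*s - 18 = 8*s - 16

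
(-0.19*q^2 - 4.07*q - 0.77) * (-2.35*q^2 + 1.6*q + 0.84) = 0.4465*q^4 + 9.2605*q^3 - 4.8621*q^2 - 4.6508*q - 0.6468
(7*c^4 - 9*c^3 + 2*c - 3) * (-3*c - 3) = -21*c^5 + 6*c^4 + 27*c^3 - 6*c^2 + 3*c + 9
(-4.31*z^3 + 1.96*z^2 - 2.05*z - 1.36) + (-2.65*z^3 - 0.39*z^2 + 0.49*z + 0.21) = -6.96*z^3 + 1.57*z^2 - 1.56*z - 1.15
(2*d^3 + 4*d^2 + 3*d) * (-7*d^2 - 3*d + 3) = -14*d^5 - 34*d^4 - 27*d^3 + 3*d^2 + 9*d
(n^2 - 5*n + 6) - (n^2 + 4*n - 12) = 18 - 9*n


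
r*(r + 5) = r^2 + 5*r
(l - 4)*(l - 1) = l^2 - 5*l + 4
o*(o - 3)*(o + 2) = o^3 - o^2 - 6*o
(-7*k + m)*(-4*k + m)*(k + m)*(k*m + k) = 28*k^4*m + 28*k^4 + 17*k^3*m^2 + 17*k^3*m - 10*k^2*m^3 - 10*k^2*m^2 + k*m^4 + k*m^3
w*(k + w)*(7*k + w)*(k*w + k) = 7*k^3*w^2 + 7*k^3*w + 8*k^2*w^3 + 8*k^2*w^2 + k*w^4 + k*w^3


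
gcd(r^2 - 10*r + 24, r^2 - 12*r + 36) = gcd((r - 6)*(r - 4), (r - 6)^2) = r - 6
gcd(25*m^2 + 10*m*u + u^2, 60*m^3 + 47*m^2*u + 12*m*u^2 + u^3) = 5*m + u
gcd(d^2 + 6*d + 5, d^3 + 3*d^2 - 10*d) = d + 5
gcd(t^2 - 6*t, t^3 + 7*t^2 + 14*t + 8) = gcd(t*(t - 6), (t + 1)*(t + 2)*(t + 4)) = 1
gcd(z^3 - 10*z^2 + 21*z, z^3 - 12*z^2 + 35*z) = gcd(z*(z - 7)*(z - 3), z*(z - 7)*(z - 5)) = z^2 - 7*z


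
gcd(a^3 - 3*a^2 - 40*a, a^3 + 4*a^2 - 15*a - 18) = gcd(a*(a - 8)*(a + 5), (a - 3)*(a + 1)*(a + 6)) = 1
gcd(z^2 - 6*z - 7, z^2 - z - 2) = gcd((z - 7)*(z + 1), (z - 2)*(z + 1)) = z + 1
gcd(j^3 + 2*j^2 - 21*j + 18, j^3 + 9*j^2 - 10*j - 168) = j + 6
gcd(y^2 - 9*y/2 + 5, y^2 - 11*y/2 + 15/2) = y - 5/2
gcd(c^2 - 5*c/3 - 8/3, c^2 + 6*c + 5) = c + 1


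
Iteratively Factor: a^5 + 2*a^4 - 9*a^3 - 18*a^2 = (a)*(a^4 + 2*a^3 - 9*a^2 - 18*a) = a*(a + 2)*(a^3 - 9*a) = a^2*(a + 2)*(a^2 - 9) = a^2*(a - 3)*(a + 2)*(a + 3)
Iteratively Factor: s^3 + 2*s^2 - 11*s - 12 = (s + 4)*(s^2 - 2*s - 3) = (s - 3)*(s + 4)*(s + 1)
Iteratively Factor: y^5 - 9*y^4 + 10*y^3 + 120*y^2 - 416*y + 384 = (y - 4)*(y^4 - 5*y^3 - 10*y^2 + 80*y - 96) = (y - 4)*(y - 2)*(y^3 - 3*y^2 - 16*y + 48) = (y - 4)*(y - 2)*(y + 4)*(y^2 - 7*y + 12) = (y - 4)^2*(y - 2)*(y + 4)*(y - 3)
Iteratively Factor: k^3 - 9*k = (k)*(k^2 - 9) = k*(k + 3)*(k - 3)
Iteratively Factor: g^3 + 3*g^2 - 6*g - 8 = (g + 1)*(g^2 + 2*g - 8) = (g + 1)*(g + 4)*(g - 2)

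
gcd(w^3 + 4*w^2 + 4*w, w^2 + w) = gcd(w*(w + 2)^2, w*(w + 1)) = w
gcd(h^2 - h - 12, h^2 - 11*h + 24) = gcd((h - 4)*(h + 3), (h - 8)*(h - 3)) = 1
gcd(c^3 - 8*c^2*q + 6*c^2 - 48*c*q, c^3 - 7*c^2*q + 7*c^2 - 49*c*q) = c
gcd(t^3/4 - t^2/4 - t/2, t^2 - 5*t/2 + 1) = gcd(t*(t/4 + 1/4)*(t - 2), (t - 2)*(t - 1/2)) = t - 2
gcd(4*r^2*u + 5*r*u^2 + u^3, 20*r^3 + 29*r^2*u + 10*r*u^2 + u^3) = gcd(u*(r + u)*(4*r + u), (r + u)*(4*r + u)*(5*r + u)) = 4*r^2 + 5*r*u + u^2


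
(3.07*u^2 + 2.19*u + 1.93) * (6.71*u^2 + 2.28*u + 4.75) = 20.5997*u^4 + 21.6945*u^3 + 32.526*u^2 + 14.8029*u + 9.1675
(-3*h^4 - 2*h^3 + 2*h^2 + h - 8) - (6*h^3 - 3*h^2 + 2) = -3*h^4 - 8*h^3 + 5*h^2 + h - 10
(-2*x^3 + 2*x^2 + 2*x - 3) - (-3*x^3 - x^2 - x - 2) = x^3 + 3*x^2 + 3*x - 1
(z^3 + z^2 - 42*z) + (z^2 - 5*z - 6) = z^3 + 2*z^2 - 47*z - 6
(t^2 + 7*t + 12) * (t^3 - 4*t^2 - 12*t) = t^5 + 3*t^4 - 28*t^3 - 132*t^2 - 144*t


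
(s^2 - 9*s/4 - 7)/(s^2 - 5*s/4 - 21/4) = (s - 4)/(s - 3)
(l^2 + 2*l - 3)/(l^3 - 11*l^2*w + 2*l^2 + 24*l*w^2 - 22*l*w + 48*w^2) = (l^2 + 2*l - 3)/(l^3 - 11*l^2*w + 2*l^2 + 24*l*w^2 - 22*l*w + 48*w^2)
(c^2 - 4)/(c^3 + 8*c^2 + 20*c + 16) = (c - 2)/(c^2 + 6*c + 8)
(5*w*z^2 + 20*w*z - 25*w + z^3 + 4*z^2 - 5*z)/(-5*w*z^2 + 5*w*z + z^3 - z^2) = (5*w*z + 25*w + z^2 + 5*z)/(z*(-5*w + z))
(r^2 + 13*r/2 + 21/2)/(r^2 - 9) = (r + 7/2)/(r - 3)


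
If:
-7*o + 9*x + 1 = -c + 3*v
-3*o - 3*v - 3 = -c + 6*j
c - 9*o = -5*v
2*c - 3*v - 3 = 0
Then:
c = 243*x/118 + 213/118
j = -99*x/118 - 27/59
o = 117*x/118 + 37/118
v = 81*x/59 + 12/59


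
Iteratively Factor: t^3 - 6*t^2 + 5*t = (t - 5)*(t^2 - t) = (t - 5)*(t - 1)*(t)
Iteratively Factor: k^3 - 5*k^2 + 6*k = (k - 3)*(k^2 - 2*k) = k*(k - 3)*(k - 2)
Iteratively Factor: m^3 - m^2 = (m)*(m^2 - m) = m*(m - 1)*(m)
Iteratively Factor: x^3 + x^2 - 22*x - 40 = (x + 2)*(x^2 - x - 20) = (x + 2)*(x + 4)*(x - 5)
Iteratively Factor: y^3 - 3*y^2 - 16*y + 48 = (y - 4)*(y^2 + y - 12) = (y - 4)*(y + 4)*(y - 3)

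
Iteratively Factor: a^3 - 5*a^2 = (a - 5)*(a^2) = a*(a - 5)*(a)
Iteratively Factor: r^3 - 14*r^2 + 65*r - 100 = (r - 5)*(r^2 - 9*r + 20) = (r - 5)^2*(r - 4)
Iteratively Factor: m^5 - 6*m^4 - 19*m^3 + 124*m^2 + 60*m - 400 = (m + 2)*(m^4 - 8*m^3 - 3*m^2 + 130*m - 200) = (m - 2)*(m + 2)*(m^3 - 6*m^2 - 15*m + 100) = (m - 5)*(m - 2)*(m + 2)*(m^2 - m - 20) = (m - 5)*(m - 2)*(m + 2)*(m + 4)*(m - 5)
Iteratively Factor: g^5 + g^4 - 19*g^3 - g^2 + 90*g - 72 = (g - 2)*(g^4 + 3*g^3 - 13*g^2 - 27*g + 36) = (g - 2)*(g + 4)*(g^3 - g^2 - 9*g + 9) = (g - 3)*(g - 2)*(g + 4)*(g^2 + 2*g - 3) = (g - 3)*(g - 2)*(g - 1)*(g + 4)*(g + 3)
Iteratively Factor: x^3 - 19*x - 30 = (x - 5)*(x^2 + 5*x + 6) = (x - 5)*(x + 2)*(x + 3)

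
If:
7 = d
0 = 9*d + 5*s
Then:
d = 7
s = -63/5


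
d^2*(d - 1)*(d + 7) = d^4 + 6*d^3 - 7*d^2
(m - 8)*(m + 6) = m^2 - 2*m - 48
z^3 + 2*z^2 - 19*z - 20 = (z - 4)*(z + 1)*(z + 5)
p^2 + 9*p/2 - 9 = (p - 3/2)*(p + 6)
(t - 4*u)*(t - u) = t^2 - 5*t*u + 4*u^2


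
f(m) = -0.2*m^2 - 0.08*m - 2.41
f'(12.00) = -4.88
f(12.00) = -32.17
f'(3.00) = -1.28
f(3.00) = -4.45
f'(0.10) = -0.12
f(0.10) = -2.42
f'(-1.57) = 0.55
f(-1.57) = -2.78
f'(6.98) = -2.87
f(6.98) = -12.71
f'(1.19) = -0.56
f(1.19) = -2.79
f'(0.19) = -0.16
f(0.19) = -2.43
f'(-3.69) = 1.40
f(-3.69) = -4.84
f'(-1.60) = 0.56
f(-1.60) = -2.79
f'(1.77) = -0.79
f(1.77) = -3.18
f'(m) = -0.4*m - 0.08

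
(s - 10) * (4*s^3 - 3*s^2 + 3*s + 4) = 4*s^4 - 43*s^3 + 33*s^2 - 26*s - 40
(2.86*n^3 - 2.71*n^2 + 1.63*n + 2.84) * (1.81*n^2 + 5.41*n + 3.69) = 5.1766*n^5 + 10.5675*n^4 - 1.1574*n^3 + 3.9588*n^2 + 21.3791*n + 10.4796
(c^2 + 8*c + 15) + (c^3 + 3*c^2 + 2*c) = c^3 + 4*c^2 + 10*c + 15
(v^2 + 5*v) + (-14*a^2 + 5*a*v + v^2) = -14*a^2 + 5*a*v + 2*v^2 + 5*v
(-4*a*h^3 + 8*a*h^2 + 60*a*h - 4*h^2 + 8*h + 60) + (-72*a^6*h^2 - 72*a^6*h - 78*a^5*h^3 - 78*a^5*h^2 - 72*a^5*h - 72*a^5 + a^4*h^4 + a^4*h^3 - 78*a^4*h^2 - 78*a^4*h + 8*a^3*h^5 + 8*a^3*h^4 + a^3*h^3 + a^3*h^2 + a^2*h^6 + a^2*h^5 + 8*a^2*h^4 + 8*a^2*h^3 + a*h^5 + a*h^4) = -72*a^6*h^2 - 72*a^6*h - 78*a^5*h^3 - 78*a^5*h^2 - 72*a^5*h - 72*a^5 + a^4*h^4 + a^4*h^3 - 78*a^4*h^2 - 78*a^4*h + 8*a^3*h^5 + 8*a^3*h^4 + a^3*h^3 + a^3*h^2 + a^2*h^6 + a^2*h^5 + 8*a^2*h^4 + 8*a^2*h^3 + a*h^5 + a*h^4 - 4*a*h^3 + 8*a*h^2 + 60*a*h - 4*h^2 + 8*h + 60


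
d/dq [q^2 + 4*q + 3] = 2*q + 4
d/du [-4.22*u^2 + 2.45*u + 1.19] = 2.45 - 8.44*u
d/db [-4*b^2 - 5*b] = -8*b - 5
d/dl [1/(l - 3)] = -1/(l - 3)^2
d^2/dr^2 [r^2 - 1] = 2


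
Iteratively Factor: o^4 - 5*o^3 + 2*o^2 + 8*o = (o - 4)*(o^3 - o^2 - 2*o) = o*(o - 4)*(o^2 - o - 2) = o*(o - 4)*(o - 2)*(o + 1)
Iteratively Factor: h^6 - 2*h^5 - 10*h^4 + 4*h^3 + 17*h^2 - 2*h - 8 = (h + 1)*(h^5 - 3*h^4 - 7*h^3 + 11*h^2 + 6*h - 8) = (h + 1)^2*(h^4 - 4*h^3 - 3*h^2 + 14*h - 8) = (h - 1)*(h + 1)^2*(h^3 - 3*h^2 - 6*h + 8) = (h - 4)*(h - 1)*(h + 1)^2*(h^2 + h - 2) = (h - 4)*(h - 1)^2*(h + 1)^2*(h + 2)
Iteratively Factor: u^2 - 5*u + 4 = (u - 4)*(u - 1)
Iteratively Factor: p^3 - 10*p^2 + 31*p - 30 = (p - 3)*(p^2 - 7*p + 10) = (p - 5)*(p - 3)*(p - 2)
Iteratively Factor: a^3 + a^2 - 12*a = (a)*(a^2 + a - 12) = a*(a + 4)*(a - 3)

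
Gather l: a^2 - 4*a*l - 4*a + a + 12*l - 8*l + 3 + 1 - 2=a^2 - 3*a + l*(4 - 4*a) + 2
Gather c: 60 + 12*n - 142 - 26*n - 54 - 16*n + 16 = -30*n - 120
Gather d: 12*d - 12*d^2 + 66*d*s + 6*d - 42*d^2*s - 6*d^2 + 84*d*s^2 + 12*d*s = d^2*(-42*s - 18) + d*(84*s^2 + 78*s + 18)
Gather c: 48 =48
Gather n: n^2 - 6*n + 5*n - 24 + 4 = n^2 - n - 20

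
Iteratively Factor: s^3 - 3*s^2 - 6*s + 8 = (s - 4)*(s^2 + s - 2) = (s - 4)*(s + 2)*(s - 1)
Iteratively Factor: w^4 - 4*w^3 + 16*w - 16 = (w + 2)*(w^3 - 6*w^2 + 12*w - 8) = (w - 2)*(w + 2)*(w^2 - 4*w + 4) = (w - 2)^2*(w + 2)*(w - 2)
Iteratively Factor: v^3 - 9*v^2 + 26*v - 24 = (v - 4)*(v^2 - 5*v + 6) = (v - 4)*(v - 3)*(v - 2)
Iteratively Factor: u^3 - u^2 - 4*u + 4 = (u - 2)*(u^2 + u - 2) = (u - 2)*(u + 2)*(u - 1)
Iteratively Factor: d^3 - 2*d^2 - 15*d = (d + 3)*(d^2 - 5*d) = d*(d + 3)*(d - 5)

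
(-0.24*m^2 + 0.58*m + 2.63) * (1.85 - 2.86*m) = 0.6864*m^3 - 2.1028*m^2 - 6.4488*m + 4.8655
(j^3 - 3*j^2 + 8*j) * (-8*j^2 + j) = -8*j^5 + 25*j^4 - 67*j^3 + 8*j^2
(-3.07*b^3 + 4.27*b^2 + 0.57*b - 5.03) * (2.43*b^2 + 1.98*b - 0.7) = -7.4601*b^5 + 4.2975*b^4 + 11.9887*b^3 - 14.0833*b^2 - 10.3584*b + 3.521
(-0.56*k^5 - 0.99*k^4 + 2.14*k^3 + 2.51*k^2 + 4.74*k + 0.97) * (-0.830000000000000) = 0.4648*k^5 + 0.8217*k^4 - 1.7762*k^3 - 2.0833*k^2 - 3.9342*k - 0.8051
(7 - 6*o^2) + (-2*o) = -6*o^2 - 2*o + 7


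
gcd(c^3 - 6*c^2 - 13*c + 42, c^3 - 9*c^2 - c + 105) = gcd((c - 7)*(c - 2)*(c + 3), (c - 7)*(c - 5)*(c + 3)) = c^2 - 4*c - 21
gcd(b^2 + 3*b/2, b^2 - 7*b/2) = b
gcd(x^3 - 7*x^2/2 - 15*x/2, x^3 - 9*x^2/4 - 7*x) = x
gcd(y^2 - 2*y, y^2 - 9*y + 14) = y - 2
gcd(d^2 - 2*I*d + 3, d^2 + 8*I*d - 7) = d + I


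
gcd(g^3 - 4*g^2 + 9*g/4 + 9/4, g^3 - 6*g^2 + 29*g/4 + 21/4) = g^2 - 5*g/2 - 3/2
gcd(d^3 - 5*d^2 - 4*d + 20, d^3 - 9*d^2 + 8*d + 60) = d^2 - 3*d - 10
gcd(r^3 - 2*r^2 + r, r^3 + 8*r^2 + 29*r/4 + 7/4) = 1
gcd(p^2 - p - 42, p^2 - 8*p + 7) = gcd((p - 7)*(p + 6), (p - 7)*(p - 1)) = p - 7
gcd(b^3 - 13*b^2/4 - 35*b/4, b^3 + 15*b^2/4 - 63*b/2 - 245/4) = b^2 - 13*b/4 - 35/4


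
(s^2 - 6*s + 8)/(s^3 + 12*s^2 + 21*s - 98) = (s - 4)/(s^2 + 14*s + 49)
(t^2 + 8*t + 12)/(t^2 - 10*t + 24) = (t^2 + 8*t + 12)/(t^2 - 10*t + 24)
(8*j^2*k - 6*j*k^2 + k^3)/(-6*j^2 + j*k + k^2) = k*(-4*j + k)/(3*j + k)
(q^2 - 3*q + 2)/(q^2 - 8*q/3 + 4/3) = 3*(q - 1)/(3*q - 2)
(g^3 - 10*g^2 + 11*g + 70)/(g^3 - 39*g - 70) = (g - 5)/(g + 5)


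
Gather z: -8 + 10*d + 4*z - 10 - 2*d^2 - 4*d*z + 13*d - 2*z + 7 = -2*d^2 + 23*d + z*(2 - 4*d) - 11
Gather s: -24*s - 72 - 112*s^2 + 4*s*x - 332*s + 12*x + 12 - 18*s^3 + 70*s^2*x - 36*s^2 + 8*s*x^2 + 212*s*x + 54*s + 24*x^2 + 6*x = -18*s^3 + s^2*(70*x - 148) + s*(8*x^2 + 216*x - 302) + 24*x^2 + 18*x - 60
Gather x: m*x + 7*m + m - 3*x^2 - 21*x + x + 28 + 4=8*m - 3*x^2 + x*(m - 20) + 32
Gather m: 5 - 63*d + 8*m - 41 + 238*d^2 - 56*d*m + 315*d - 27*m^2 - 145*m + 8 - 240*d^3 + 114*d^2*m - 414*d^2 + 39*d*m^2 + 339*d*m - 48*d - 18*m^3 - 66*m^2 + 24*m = -240*d^3 - 176*d^2 + 204*d - 18*m^3 + m^2*(39*d - 93) + m*(114*d^2 + 283*d - 113) - 28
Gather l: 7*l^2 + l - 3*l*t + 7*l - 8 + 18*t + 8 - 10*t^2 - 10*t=7*l^2 + l*(8 - 3*t) - 10*t^2 + 8*t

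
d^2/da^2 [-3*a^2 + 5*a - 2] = -6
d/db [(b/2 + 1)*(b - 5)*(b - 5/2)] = 3*b^2/2 - 11*b/2 - 5/4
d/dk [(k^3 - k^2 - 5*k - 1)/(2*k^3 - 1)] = (2*k^4 + 20*k^3 + 3*k^2 + 2*k + 5)/(4*k^6 - 4*k^3 + 1)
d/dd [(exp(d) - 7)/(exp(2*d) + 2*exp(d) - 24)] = (-2*(exp(d) - 7)*(exp(d) + 1) + exp(2*d) + 2*exp(d) - 24)*exp(d)/(exp(2*d) + 2*exp(d) - 24)^2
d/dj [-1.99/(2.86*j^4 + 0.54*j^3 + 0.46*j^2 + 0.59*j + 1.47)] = (22.7656*j^3 + 3.2238*j^2 + 1.8308*j + 1.1741)/(2.86*j^4 + 0.54*j^3 + 0.46*j^2 + 0.59*j + 1.47)^2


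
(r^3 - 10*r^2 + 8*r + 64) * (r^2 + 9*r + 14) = r^5 - r^4 - 68*r^3 - 4*r^2 + 688*r + 896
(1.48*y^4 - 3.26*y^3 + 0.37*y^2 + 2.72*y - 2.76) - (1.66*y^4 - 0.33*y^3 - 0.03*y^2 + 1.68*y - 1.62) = -0.18*y^4 - 2.93*y^3 + 0.4*y^2 + 1.04*y - 1.14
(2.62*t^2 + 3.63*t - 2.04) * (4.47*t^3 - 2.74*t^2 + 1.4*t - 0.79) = 11.7114*t^5 + 9.0473*t^4 - 15.397*t^3 + 8.6018*t^2 - 5.7237*t + 1.6116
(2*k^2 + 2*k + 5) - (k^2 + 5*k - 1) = k^2 - 3*k + 6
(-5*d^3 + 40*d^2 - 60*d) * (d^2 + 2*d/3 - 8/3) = -5*d^5 + 110*d^4/3 - 20*d^3 - 440*d^2/3 + 160*d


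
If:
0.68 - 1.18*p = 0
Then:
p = 0.58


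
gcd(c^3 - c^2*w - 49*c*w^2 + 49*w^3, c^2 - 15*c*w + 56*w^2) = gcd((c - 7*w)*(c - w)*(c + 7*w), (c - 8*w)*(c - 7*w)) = -c + 7*w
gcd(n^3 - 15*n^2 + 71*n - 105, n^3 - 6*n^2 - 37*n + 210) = n^2 - 12*n + 35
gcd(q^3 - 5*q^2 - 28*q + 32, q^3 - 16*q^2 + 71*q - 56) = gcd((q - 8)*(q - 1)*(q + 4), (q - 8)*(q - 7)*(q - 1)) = q^2 - 9*q + 8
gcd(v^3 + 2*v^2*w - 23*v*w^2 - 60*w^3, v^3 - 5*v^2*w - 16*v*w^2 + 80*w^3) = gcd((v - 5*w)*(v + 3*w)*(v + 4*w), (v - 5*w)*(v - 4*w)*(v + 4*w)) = v^2 - v*w - 20*w^2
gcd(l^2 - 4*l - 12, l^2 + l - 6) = 1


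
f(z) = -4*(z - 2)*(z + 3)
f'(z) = -8*z - 4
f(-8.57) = -235.50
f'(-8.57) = 64.56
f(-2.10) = 14.76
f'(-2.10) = 12.80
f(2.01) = -0.20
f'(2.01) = -20.08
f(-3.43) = -9.34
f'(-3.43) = 23.44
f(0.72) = 19.05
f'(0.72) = -9.76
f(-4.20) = -29.76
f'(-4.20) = 29.60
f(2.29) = -6.14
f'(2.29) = -22.32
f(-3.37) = -7.95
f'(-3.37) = 22.96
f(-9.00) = -264.00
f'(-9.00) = 68.00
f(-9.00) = -264.00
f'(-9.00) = 68.00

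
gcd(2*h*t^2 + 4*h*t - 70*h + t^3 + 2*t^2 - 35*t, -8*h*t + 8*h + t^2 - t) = 1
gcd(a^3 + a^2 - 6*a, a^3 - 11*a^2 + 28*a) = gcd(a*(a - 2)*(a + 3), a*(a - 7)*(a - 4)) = a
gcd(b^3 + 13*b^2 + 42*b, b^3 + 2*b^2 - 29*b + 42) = b + 7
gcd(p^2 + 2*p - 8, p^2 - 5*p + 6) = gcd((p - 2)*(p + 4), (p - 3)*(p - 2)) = p - 2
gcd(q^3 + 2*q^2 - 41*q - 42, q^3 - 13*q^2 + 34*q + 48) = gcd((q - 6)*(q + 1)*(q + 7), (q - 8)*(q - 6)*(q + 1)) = q^2 - 5*q - 6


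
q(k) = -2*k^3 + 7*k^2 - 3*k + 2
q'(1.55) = 4.28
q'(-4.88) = -214.21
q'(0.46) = 2.17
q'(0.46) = 2.17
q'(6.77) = -183.22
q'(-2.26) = -65.29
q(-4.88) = 415.77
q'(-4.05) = -158.12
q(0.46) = 1.91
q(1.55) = 6.72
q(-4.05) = 261.83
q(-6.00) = 704.00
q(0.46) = 1.91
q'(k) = -6*k^2 + 14*k - 3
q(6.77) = -318.06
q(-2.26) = 67.62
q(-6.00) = 704.00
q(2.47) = 7.16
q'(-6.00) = -303.00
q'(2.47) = -5.03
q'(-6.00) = -303.00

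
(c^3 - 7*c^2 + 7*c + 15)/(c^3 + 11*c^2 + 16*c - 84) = (c^3 - 7*c^2 + 7*c + 15)/(c^3 + 11*c^2 + 16*c - 84)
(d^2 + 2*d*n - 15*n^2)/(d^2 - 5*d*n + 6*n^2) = (d + 5*n)/(d - 2*n)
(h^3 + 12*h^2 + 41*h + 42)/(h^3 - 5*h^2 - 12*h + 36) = (h^2 + 9*h + 14)/(h^2 - 8*h + 12)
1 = 1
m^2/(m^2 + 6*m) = m/(m + 6)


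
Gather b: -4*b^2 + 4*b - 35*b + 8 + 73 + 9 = -4*b^2 - 31*b + 90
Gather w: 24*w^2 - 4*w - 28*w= 24*w^2 - 32*w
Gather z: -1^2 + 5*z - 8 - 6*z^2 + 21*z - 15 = -6*z^2 + 26*z - 24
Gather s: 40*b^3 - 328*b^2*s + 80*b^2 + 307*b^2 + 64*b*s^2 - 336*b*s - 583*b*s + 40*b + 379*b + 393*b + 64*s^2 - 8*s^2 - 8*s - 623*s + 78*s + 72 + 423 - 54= 40*b^3 + 387*b^2 + 812*b + s^2*(64*b + 56) + s*(-328*b^2 - 919*b - 553) + 441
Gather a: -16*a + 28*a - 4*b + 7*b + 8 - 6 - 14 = 12*a + 3*b - 12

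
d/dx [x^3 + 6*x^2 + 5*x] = 3*x^2 + 12*x + 5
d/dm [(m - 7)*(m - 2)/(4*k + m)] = ((4*k + m)*(2*m - 9) - (m - 7)*(m - 2))/(4*k + m)^2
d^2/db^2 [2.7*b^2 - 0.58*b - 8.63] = 5.40000000000000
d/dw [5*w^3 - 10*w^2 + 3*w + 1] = 15*w^2 - 20*w + 3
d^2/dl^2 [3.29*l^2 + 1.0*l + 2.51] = 6.58000000000000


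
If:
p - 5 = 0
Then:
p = 5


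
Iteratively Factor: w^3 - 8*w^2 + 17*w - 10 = (w - 5)*(w^2 - 3*w + 2) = (w - 5)*(w - 1)*(w - 2)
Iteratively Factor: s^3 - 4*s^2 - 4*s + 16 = (s - 4)*(s^2 - 4) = (s - 4)*(s + 2)*(s - 2)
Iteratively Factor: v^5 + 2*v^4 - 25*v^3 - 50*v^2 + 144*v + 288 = (v + 4)*(v^4 - 2*v^3 - 17*v^2 + 18*v + 72) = (v + 2)*(v + 4)*(v^3 - 4*v^2 - 9*v + 36) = (v - 4)*(v + 2)*(v + 4)*(v^2 - 9) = (v - 4)*(v - 3)*(v + 2)*(v + 4)*(v + 3)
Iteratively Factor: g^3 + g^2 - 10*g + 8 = (g + 4)*(g^2 - 3*g + 2) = (g - 1)*(g + 4)*(g - 2)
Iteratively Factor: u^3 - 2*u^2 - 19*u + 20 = (u - 1)*(u^2 - u - 20) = (u - 1)*(u + 4)*(u - 5)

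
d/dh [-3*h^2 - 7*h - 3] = -6*h - 7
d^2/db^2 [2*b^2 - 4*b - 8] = 4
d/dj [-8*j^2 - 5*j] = -16*j - 5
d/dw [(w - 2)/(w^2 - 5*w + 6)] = -1/(w^2 - 6*w + 9)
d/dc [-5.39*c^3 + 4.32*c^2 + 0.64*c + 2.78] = -16.17*c^2 + 8.64*c + 0.64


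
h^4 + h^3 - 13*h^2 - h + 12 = (h - 3)*(h - 1)*(h + 1)*(h + 4)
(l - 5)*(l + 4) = l^2 - l - 20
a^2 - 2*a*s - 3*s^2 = (a - 3*s)*(a + s)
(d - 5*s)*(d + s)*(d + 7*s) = d^3 + 3*d^2*s - 33*d*s^2 - 35*s^3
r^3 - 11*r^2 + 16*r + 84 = (r - 7)*(r - 6)*(r + 2)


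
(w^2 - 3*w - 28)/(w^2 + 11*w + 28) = (w - 7)/(w + 7)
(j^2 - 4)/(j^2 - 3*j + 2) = (j + 2)/(j - 1)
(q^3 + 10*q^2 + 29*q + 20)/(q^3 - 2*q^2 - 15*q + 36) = (q^2 + 6*q + 5)/(q^2 - 6*q + 9)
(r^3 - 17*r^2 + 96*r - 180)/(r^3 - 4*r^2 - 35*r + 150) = (r^2 - 12*r + 36)/(r^2 + r - 30)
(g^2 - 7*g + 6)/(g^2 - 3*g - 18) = (g - 1)/(g + 3)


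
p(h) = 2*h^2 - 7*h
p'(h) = 4*h - 7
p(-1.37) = 13.34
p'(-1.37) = -12.48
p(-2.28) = 26.36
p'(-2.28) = -16.12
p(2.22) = -5.68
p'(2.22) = 1.88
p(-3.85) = 56.60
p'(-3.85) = -22.40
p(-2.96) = 38.24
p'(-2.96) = -18.84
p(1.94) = -6.05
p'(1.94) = 0.76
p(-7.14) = 151.94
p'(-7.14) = -35.56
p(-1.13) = 10.46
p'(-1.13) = -11.52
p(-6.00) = 114.00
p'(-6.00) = -31.00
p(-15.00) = 555.00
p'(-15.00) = -67.00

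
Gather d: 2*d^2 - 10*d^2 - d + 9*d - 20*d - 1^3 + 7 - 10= -8*d^2 - 12*d - 4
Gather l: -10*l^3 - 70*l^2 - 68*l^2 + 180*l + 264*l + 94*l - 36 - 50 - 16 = -10*l^3 - 138*l^2 + 538*l - 102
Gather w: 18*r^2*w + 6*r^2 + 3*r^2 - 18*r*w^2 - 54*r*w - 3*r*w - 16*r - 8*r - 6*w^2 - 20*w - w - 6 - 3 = 9*r^2 - 24*r + w^2*(-18*r - 6) + w*(18*r^2 - 57*r - 21) - 9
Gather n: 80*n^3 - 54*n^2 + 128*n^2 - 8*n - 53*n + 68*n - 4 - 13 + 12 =80*n^3 + 74*n^2 + 7*n - 5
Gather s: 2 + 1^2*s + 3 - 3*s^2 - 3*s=-3*s^2 - 2*s + 5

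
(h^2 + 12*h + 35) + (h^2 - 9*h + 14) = 2*h^2 + 3*h + 49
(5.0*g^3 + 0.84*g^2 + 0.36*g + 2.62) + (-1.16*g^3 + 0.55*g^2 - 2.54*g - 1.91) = 3.84*g^3 + 1.39*g^2 - 2.18*g + 0.71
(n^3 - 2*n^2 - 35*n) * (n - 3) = n^4 - 5*n^3 - 29*n^2 + 105*n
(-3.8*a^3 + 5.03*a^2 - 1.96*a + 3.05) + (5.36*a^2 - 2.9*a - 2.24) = -3.8*a^3 + 10.39*a^2 - 4.86*a + 0.81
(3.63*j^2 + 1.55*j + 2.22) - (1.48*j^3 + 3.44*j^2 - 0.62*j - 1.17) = -1.48*j^3 + 0.19*j^2 + 2.17*j + 3.39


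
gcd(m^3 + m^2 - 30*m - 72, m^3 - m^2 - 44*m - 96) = m^2 + 7*m + 12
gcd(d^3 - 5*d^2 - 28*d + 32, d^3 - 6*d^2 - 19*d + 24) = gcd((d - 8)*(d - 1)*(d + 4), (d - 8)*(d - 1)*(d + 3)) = d^2 - 9*d + 8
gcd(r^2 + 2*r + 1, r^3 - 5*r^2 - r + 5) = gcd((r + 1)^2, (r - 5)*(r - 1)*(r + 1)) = r + 1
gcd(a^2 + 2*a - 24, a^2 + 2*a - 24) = a^2 + 2*a - 24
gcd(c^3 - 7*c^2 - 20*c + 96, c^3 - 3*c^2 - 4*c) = 1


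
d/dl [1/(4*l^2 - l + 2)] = (1 - 8*l)/(4*l^2 - l + 2)^2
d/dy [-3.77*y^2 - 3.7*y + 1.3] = -7.54*y - 3.7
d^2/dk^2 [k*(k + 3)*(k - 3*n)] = 6*k - 6*n + 6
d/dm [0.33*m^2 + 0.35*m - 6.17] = 0.66*m + 0.35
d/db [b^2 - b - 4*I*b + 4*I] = 2*b - 1 - 4*I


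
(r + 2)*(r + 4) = r^2 + 6*r + 8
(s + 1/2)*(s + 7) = s^2 + 15*s/2 + 7/2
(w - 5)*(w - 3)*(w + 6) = w^3 - 2*w^2 - 33*w + 90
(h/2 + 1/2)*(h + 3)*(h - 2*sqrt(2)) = h^3/2 - sqrt(2)*h^2 + 2*h^2 - 4*sqrt(2)*h + 3*h/2 - 3*sqrt(2)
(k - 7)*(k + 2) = k^2 - 5*k - 14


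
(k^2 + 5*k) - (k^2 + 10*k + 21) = -5*k - 21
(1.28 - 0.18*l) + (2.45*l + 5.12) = 2.27*l + 6.4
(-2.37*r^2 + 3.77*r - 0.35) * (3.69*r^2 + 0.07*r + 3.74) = -8.7453*r^4 + 13.7454*r^3 - 9.8914*r^2 + 14.0753*r - 1.309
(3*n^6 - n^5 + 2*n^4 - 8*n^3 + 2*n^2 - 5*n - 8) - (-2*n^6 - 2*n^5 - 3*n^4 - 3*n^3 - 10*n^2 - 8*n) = 5*n^6 + n^5 + 5*n^4 - 5*n^3 + 12*n^2 + 3*n - 8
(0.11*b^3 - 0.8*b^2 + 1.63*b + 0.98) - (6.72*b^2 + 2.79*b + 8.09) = 0.11*b^3 - 7.52*b^2 - 1.16*b - 7.11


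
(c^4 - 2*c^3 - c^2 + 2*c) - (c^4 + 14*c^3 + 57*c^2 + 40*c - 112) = -16*c^3 - 58*c^2 - 38*c + 112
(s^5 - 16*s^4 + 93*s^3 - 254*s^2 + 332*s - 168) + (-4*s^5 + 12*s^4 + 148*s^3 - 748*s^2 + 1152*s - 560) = -3*s^5 - 4*s^4 + 241*s^3 - 1002*s^2 + 1484*s - 728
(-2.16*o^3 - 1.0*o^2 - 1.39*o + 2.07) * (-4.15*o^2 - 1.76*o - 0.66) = 8.964*o^5 + 7.9516*o^4 + 8.9541*o^3 - 5.4841*o^2 - 2.7258*o - 1.3662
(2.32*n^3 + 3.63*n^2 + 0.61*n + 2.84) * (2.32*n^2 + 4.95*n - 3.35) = 5.3824*n^5 + 19.9056*n^4 + 11.6117*n^3 - 2.5522*n^2 + 12.0145*n - 9.514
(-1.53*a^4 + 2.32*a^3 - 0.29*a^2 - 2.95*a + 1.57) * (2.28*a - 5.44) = -3.4884*a^5 + 13.6128*a^4 - 13.282*a^3 - 5.1484*a^2 + 19.6276*a - 8.5408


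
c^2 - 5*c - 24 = (c - 8)*(c + 3)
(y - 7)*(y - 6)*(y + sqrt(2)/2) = y^3 - 13*y^2 + sqrt(2)*y^2/2 - 13*sqrt(2)*y/2 + 42*y + 21*sqrt(2)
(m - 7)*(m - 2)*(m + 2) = m^3 - 7*m^2 - 4*m + 28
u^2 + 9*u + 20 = (u + 4)*(u + 5)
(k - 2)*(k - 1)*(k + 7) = k^3 + 4*k^2 - 19*k + 14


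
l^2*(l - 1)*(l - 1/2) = l^4 - 3*l^3/2 + l^2/2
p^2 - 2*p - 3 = (p - 3)*(p + 1)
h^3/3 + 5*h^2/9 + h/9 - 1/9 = (h/3 + 1/3)*(h - 1/3)*(h + 1)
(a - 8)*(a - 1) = a^2 - 9*a + 8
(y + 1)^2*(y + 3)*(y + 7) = y^4 + 12*y^3 + 42*y^2 + 52*y + 21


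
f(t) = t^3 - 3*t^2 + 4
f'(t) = 3*t^2 - 6*t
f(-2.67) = -36.42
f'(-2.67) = 37.41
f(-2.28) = -23.45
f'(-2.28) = 29.28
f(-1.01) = -0.09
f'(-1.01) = 9.12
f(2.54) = 1.03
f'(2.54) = 4.11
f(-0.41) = 3.43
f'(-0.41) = 2.96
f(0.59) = 3.16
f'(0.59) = -2.50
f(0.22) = 3.87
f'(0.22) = -1.17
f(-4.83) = -178.67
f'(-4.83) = 98.97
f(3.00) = 4.00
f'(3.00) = 9.00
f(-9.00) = -968.00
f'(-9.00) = 297.00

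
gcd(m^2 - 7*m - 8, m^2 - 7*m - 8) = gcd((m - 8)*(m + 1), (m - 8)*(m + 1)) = m^2 - 7*m - 8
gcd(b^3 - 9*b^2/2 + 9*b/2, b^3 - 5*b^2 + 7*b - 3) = b - 3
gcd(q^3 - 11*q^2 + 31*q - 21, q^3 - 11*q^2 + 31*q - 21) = q^3 - 11*q^2 + 31*q - 21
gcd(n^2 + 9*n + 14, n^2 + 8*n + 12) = n + 2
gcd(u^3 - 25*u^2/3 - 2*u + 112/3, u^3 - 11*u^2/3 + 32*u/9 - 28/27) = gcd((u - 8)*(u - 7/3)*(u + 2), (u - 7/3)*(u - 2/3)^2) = u - 7/3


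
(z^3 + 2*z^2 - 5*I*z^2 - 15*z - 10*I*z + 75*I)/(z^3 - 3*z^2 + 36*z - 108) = (z^2 + 5*z*(1 - I) - 25*I)/(z^2 + 36)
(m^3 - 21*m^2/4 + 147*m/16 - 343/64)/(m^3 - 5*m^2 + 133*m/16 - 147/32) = (4*m - 7)/(2*(2*m - 3))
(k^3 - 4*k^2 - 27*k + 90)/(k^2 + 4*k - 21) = (k^2 - k - 30)/(k + 7)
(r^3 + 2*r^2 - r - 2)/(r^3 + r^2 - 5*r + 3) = (r^2 + 3*r + 2)/(r^2 + 2*r - 3)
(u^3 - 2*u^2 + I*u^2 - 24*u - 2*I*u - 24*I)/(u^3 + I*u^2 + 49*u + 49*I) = (u^2 - 2*u - 24)/(u^2 + 49)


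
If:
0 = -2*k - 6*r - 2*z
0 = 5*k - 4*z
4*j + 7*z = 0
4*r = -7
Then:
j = -245/48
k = 7/3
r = -7/4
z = 35/12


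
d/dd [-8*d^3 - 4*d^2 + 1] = 8*d*(-3*d - 1)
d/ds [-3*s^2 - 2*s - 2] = -6*s - 2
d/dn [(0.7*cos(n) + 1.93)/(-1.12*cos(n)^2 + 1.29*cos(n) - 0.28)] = (-0.784*cos(n)^2 - 4.3232*cos(n) + 2.6857)*sin(n)/(1.2544*cos(n)^4 - 2.8896*cos(n)^3 + 2.2913*cos(n)^2 - 0.7224*cos(n) + 0.0784)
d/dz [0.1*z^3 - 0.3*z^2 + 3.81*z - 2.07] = 0.3*z^2 - 0.6*z + 3.81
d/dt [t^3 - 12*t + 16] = 3*t^2 - 12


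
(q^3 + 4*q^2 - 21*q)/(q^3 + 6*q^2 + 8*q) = (q^2 + 4*q - 21)/(q^2 + 6*q + 8)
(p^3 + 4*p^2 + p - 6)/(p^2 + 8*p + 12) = (p^2 + 2*p - 3)/(p + 6)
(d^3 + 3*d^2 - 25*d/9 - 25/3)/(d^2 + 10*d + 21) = (d^2 - 25/9)/(d + 7)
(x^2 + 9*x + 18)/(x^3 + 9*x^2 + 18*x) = 1/x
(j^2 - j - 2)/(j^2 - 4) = (j + 1)/(j + 2)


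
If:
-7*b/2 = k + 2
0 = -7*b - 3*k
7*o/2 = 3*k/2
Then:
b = -12/7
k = 4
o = 12/7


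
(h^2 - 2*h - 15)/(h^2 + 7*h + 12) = (h - 5)/(h + 4)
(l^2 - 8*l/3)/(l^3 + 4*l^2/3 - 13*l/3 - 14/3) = l*(3*l - 8)/(3*l^3 + 4*l^2 - 13*l - 14)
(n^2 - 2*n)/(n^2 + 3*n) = (n - 2)/(n + 3)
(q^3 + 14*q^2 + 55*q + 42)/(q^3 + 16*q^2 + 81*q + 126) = (q + 1)/(q + 3)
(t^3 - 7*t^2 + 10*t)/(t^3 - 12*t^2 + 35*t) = (t - 2)/(t - 7)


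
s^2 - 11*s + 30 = (s - 6)*(s - 5)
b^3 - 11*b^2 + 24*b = b*(b - 8)*(b - 3)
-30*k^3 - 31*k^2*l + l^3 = (-6*k + l)*(k + l)*(5*k + l)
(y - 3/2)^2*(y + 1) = y^3 - 2*y^2 - 3*y/4 + 9/4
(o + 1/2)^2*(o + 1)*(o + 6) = o^4 + 8*o^3 + 53*o^2/4 + 31*o/4 + 3/2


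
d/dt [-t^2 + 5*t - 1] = 5 - 2*t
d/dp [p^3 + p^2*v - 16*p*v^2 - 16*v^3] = 3*p^2 + 2*p*v - 16*v^2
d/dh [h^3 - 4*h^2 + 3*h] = 3*h^2 - 8*h + 3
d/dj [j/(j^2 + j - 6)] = (j^2 - j*(2*j + 1) + j - 6)/(j^2 + j - 6)^2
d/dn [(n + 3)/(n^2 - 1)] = (n^2 - 2*n*(n + 3) - 1)/(n^2 - 1)^2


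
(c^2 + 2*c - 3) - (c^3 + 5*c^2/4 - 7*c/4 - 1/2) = -c^3 - c^2/4 + 15*c/4 - 5/2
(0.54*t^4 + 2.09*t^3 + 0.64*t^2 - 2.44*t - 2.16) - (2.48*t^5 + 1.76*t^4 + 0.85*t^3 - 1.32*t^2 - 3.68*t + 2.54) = -2.48*t^5 - 1.22*t^4 + 1.24*t^3 + 1.96*t^2 + 1.24*t - 4.7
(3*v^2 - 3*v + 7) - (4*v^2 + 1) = -v^2 - 3*v + 6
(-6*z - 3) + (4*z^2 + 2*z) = 4*z^2 - 4*z - 3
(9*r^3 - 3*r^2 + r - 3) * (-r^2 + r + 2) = -9*r^5 + 12*r^4 + 14*r^3 - 2*r^2 - r - 6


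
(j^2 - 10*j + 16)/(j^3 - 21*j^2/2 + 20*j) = 2*(j - 2)/(j*(2*j - 5))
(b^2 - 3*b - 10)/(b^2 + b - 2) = (b - 5)/(b - 1)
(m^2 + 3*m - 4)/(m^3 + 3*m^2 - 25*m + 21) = (m + 4)/(m^2 + 4*m - 21)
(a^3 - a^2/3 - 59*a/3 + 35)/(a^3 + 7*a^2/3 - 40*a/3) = (3*a^2 - 16*a + 21)/(a*(3*a - 8))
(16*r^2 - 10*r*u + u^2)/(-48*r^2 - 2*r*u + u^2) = (-2*r + u)/(6*r + u)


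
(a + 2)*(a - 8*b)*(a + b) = a^3 - 7*a^2*b + 2*a^2 - 8*a*b^2 - 14*a*b - 16*b^2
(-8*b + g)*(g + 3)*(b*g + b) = -8*b^2*g^2 - 32*b^2*g - 24*b^2 + b*g^3 + 4*b*g^2 + 3*b*g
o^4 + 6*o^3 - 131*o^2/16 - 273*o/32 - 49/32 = (o - 7/4)*(o + 1/4)*(o + 1/2)*(o + 7)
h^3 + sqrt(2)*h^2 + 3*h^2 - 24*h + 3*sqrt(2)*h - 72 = (h + 3)*(h - 3*sqrt(2))*(h + 4*sqrt(2))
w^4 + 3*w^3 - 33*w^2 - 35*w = w*(w - 5)*(w + 1)*(w + 7)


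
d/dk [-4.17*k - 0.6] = -4.17000000000000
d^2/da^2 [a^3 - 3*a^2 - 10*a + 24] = 6*a - 6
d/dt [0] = 0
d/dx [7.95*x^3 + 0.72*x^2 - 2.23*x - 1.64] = 23.85*x^2 + 1.44*x - 2.23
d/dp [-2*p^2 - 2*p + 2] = -4*p - 2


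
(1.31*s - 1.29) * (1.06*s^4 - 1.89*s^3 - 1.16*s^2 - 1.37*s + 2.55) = 1.3886*s^5 - 3.8433*s^4 + 0.9185*s^3 - 0.2983*s^2 + 5.1078*s - 3.2895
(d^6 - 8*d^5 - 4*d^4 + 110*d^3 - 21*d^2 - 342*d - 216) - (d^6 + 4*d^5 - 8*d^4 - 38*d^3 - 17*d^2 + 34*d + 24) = -12*d^5 + 4*d^4 + 148*d^3 - 4*d^2 - 376*d - 240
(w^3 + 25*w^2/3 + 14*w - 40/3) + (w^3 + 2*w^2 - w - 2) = 2*w^3 + 31*w^2/3 + 13*w - 46/3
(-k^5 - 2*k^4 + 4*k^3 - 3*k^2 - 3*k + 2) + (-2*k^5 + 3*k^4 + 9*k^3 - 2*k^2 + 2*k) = -3*k^5 + k^4 + 13*k^3 - 5*k^2 - k + 2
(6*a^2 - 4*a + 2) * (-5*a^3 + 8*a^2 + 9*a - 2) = -30*a^5 + 68*a^4 + 12*a^3 - 32*a^2 + 26*a - 4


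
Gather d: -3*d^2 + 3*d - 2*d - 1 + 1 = -3*d^2 + d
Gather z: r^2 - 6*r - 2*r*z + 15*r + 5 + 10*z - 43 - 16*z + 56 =r^2 + 9*r + z*(-2*r - 6) + 18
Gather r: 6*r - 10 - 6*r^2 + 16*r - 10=-6*r^2 + 22*r - 20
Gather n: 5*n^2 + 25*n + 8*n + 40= 5*n^2 + 33*n + 40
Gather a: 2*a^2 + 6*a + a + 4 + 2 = 2*a^2 + 7*a + 6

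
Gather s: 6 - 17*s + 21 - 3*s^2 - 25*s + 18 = -3*s^2 - 42*s + 45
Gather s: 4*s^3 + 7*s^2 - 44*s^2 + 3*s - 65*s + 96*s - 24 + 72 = 4*s^3 - 37*s^2 + 34*s + 48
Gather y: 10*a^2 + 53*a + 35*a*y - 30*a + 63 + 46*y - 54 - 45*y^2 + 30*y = 10*a^2 + 23*a - 45*y^2 + y*(35*a + 76) + 9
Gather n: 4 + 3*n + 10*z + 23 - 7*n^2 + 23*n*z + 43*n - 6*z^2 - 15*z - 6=-7*n^2 + n*(23*z + 46) - 6*z^2 - 5*z + 21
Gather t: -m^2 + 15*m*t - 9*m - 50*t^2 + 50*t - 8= -m^2 - 9*m - 50*t^2 + t*(15*m + 50) - 8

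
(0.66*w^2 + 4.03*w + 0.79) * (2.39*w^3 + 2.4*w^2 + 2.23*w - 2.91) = 1.5774*w^5 + 11.2157*w^4 + 13.0319*w^3 + 8.9623*w^2 - 9.9656*w - 2.2989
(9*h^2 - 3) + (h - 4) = 9*h^2 + h - 7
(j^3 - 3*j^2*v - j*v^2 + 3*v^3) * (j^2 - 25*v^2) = j^5 - 3*j^4*v - 26*j^3*v^2 + 78*j^2*v^3 + 25*j*v^4 - 75*v^5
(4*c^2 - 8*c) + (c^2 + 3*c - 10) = 5*c^2 - 5*c - 10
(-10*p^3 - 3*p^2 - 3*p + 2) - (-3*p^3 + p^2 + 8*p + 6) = -7*p^3 - 4*p^2 - 11*p - 4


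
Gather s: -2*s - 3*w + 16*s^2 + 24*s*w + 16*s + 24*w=16*s^2 + s*(24*w + 14) + 21*w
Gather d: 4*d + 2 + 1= 4*d + 3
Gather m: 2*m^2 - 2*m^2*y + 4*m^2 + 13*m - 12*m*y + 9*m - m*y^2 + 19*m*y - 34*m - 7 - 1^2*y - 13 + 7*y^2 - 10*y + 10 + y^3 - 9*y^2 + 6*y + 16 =m^2*(6 - 2*y) + m*(-y^2 + 7*y - 12) + y^3 - 2*y^2 - 5*y + 6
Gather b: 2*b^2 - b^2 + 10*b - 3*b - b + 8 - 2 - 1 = b^2 + 6*b + 5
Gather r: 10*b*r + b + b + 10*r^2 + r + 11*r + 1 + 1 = 2*b + 10*r^2 + r*(10*b + 12) + 2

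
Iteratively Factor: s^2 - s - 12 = (s + 3)*(s - 4)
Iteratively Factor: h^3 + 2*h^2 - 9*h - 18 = (h + 3)*(h^2 - h - 6) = (h - 3)*(h + 3)*(h + 2)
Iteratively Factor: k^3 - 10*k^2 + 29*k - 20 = (k - 4)*(k^2 - 6*k + 5) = (k - 4)*(k - 1)*(k - 5)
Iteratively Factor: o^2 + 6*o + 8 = (o + 2)*(o + 4)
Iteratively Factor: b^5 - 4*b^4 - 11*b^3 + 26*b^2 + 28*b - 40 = (b + 2)*(b^4 - 6*b^3 + b^2 + 24*b - 20) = (b + 2)^2*(b^3 - 8*b^2 + 17*b - 10) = (b - 1)*(b + 2)^2*(b^2 - 7*b + 10) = (b - 2)*(b - 1)*(b + 2)^2*(b - 5)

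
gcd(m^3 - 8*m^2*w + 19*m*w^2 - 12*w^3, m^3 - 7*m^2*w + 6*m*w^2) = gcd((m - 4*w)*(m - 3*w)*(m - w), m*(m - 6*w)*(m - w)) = -m + w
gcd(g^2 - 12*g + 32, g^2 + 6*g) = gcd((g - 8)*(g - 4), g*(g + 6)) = 1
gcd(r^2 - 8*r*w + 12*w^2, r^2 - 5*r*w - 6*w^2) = r - 6*w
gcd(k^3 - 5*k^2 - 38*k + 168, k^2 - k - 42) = k^2 - k - 42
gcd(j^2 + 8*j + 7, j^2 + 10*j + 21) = j + 7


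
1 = 1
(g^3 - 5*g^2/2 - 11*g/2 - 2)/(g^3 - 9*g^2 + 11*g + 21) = (g^2 - 7*g/2 - 2)/(g^2 - 10*g + 21)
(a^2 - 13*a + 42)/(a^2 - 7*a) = (a - 6)/a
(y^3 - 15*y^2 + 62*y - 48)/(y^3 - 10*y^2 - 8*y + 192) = (y - 1)/(y + 4)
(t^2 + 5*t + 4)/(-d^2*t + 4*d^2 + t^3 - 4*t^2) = (t^2 + 5*t + 4)/(-d^2*t + 4*d^2 + t^3 - 4*t^2)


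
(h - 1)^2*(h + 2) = h^3 - 3*h + 2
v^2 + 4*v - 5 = (v - 1)*(v + 5)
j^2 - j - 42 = (j - 7)*(j + 6)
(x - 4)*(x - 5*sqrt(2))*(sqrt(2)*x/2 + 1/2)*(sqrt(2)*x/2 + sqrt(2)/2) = x^4/2 - 9*sqrt(2)*x^3/4 - 3*x^3/2 - 9*x^2/2 + 27*sqrt(2)*x^2/4 + 15*x/2 + 9*sqrt(2)*x + 10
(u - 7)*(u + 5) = u^2 - 2*u - 35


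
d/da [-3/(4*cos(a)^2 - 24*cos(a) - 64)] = 3*(3 - cos(a))*sin(a)/(2*(sin(a)^2 + 6*cos(a) + 15)^2)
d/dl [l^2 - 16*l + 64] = 2*l - 16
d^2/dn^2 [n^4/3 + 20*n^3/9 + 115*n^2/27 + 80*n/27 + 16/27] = 4*n^2 + 40*n/3 + 230/27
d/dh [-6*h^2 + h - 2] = 1 - 12*h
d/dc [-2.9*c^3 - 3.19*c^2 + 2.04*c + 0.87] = -8.7*c^2 - 6.38*c + 2.04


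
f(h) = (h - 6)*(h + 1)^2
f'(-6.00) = 145.00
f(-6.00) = -300.00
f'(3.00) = -8.00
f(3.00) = -48.00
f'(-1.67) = 10.73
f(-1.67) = -3.44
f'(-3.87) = 64.89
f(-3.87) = -81.30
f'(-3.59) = 56.38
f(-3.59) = -64.33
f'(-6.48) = 166.81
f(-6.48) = -374.78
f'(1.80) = -15.68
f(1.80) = -32.93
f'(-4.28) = 78.20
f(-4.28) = -110.60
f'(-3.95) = 67.41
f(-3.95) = -86.59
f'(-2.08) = 18.62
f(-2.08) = -9.42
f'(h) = (h - 6)*(2*h + 2) + (h + 1)^2 = (h + 1)*(3*h - 11)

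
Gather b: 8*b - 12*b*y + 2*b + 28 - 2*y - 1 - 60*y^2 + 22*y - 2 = b*(10 - 12*y) - 60*y^2 + 20*y + 25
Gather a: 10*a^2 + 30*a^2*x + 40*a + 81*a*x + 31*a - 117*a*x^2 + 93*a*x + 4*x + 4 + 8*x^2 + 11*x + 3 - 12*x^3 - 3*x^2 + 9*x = a^2*(30*x + 10) + a*(-117*x^2 + 174*x + 71) - 12*x^3 + 5*x^2 + 24*x + 7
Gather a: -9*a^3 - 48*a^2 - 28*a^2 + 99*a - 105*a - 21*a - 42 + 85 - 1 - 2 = -9*a^3 - 76*a^2 - 27*a + 40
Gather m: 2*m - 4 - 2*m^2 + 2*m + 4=-2*m^2 + 4*m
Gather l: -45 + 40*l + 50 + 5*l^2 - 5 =5*l^2 + 40*l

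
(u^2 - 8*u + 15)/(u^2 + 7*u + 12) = (u^2 - 8*u + 15)/(u^2 + 7*u + 12)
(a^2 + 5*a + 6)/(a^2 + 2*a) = (a + 3)/a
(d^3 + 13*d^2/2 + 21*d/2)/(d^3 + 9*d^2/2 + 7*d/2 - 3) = d*(2*d + 7)/(2*d^2 + 3*d - 2)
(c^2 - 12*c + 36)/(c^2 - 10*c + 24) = (c - 6)/(c - 4)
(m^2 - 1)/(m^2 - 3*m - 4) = (m - 1)/(m - 4)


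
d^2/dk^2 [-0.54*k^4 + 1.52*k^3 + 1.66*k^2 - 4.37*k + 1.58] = -6.48*k^2 + 9.12*k + 3.32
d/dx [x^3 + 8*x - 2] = 3*x^2 + 8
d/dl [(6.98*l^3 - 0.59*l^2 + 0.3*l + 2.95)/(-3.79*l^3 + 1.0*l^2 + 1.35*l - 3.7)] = (1.4210854715202e-14*l^5 + 4.7439*l^4 + 21.12*l^3 - 45.033*l^2 - 1.534*l - 5.0925)/(14.3641*l^6 - 7.58*l^5 - 9.233*l^4 + 30.746*l^3 - 5.5775*l^2 - 9.99*l + 13.69)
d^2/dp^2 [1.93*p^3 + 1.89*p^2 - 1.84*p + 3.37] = 11.58*p + 3.78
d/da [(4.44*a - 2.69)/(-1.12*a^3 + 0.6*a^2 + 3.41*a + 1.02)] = (9.9456*a^3 - 11.7024*a^2 + 3.228*a + 13.7017)/(1.2544*a^6 - 1.344*a^5 - 7.2784*a^4 + 1.8072*a^3 + 12.8521*a^2 + 6.9564*a + 1.0404)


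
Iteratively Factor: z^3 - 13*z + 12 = (z - 1)*(z^2 + z - 12) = (z - 1)*(z + 4)*(z - 3)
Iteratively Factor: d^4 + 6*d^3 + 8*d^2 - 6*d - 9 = (d - 1)*(d^3 + 7*d^2 + 15*d + 9) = (d - 1)*(d + 3)*(d^2 + 4*d + 3) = (d - 1)*(d + 1)*(d + 3)*(d + 3)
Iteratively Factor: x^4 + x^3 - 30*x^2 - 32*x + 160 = (x + 4)*(x^3 - 3*x^2 - 18*x + 40) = (x - 5)*(x + 4)*(x^2 + 2*x - 8) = (x - 5)*(x + 4)^2*(x - 2)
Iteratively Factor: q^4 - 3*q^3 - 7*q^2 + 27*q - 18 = (q + 3)*(q^3 - 6*q^2 + 11*q - 6) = (q - 3)*(q + 3)*(q^2 - 3*q + 2) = (q - 3)*(q - 2)*(q + 3)*(q - 1)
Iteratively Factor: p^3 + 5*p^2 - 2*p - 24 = (p + 3)*(p^2 + 2*p - 8) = (p + 3)*(p + 4)*(p - 2)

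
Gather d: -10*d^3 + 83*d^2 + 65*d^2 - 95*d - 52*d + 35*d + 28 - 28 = -10*d^3 + 148*d^2 - 112*d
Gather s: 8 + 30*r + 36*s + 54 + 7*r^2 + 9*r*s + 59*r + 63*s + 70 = 7*r^2 + 89*r + s*(9*r + 99) + 132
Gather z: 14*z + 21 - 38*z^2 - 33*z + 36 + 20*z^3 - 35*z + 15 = 20*z^3 - 38*z^2 - 54*z + 72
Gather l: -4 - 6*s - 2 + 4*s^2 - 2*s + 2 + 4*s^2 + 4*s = 8*s^2 - 4*s - 4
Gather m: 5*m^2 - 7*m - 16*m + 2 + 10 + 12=5*m^2 - 23*m + 24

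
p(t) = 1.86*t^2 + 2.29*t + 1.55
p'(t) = 3.72*t + 2.29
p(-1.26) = 1.62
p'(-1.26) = -2.40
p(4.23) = 44.52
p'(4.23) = 18.03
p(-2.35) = 6.44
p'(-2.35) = -6.45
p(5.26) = 65.06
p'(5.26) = 21.86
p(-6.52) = 65.69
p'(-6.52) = -21.96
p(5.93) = 80.54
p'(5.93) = 24.35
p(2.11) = 14.66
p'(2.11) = 10.14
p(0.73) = 4.21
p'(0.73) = 5.01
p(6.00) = 82.25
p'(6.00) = 24.61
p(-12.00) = 241.91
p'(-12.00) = -42.35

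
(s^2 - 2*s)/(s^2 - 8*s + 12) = s/(s - 6)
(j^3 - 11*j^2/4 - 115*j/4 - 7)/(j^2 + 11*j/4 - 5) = (4*j^2 - 27*j - 7)/(4*j - 5)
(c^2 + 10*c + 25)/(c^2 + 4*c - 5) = (c + 5)/(c - 1)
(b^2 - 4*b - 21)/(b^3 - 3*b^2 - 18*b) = (b - 7)/(b*(b - 6))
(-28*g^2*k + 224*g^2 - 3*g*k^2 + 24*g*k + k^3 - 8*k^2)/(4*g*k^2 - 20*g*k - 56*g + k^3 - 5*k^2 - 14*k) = (-7*g*k + 56*g + k^2 - 8*k)/(k^2 - 5*k - 14)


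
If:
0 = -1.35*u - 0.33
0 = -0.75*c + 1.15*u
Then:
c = -0.37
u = -0.24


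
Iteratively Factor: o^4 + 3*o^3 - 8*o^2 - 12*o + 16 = (o + 4)*(o^3 - o^2 - 4*o + 4) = (o - 1)*(o + 4)*(o^2 - 4) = (o - 1)*(o + 2)*(o + 4)*(o - 2)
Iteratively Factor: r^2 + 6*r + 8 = (r + 4)*(r + 2)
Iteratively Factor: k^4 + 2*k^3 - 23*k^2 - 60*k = (k - 5)*(k^3 + 7*k^2 + 12*k) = k*(k - 5)*(k^2 + 7*k + 12) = k*(k - 5)*(k + 3)*(k + 4)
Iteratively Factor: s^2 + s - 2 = (s - 1)*(s + 2)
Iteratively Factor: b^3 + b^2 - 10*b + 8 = (b - 1)*(b^2 + 2*b - 8) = (b - 2)*(b - 1)*(b + 4)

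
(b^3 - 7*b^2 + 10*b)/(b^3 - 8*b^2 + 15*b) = (b - 2)/(b - 3)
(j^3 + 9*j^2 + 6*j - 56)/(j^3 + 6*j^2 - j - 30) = (j^2 + 11*j + 28)/(j^2 + 8*j + 15)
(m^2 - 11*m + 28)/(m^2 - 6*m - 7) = (m - 4)/(m + 1)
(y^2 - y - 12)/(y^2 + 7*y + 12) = (y - 4)/(y + 4)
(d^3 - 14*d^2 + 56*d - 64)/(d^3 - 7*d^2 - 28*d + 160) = (d - 2)/(d + 5)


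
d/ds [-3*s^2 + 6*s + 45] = 6 - 6*s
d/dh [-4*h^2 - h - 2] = -8*h - 1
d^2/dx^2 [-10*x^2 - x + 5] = -20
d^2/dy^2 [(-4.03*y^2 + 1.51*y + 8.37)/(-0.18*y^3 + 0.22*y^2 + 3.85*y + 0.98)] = (0.261144*y^6 - 0.293544*y^5 + 13.86126*y^4 + 6.18987199999999*y^3 + 23.9622360000001*y^2 - 49.441812*y - 225.384222)/(0.005832*y^9 - 0.021384*y^8 - 0.348084*y^7 + 0.808856*y^6 + 7.677978*y^5 - 5.850306*y^4 - 61.528369*y^3 - 44.212014*y^2 - 11.09262*y - 0.941192)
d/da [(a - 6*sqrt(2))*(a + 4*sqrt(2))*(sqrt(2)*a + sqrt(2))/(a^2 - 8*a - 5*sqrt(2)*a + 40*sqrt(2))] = (sqrt(2)*a^4 - 16*sqrt(2)*a^3 - 20*a^3 + 60*sqrt(2)*a^2 + 266*a^2 - 224*sqrt(2)*a + 160*a - 4320 - 544*sqrt(2))/(a^4 - 16*a^3 - 10*sqrt(2)*a^3 + 114*a^2 + 160*sqrt(2)*a^2 - 640*sqrt(2)*a - 800*a + 3200)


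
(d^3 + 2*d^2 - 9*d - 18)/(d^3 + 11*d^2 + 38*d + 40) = (d^2 - 9)/(d^2 + 9*d + 20)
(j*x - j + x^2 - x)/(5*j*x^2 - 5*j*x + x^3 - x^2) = (j + x)/(x*(5*j + x))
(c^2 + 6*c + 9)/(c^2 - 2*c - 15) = (c + 3)/(c - 5)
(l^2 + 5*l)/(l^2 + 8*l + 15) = l/(l + 3)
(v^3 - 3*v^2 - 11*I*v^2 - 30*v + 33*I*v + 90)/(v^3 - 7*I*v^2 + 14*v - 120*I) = (v - 3)/(v + 4*I)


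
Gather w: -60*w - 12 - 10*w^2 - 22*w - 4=-10*w^2 - 82*w - 16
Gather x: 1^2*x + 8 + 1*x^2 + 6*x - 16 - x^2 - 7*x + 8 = 0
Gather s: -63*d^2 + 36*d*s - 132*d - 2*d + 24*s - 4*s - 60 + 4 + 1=-63*d^2 - 134*d + s*(36*d + 20) - 55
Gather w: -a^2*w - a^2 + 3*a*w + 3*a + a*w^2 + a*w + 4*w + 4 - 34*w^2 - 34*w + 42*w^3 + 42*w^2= -a^2 + 3*a + 42*w^3 + w^2*(a + 8) + w*(-a^2 + 4*a - 30) + 4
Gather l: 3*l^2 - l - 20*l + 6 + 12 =3*l^2 - 21*l + 18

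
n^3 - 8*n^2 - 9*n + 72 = (n - 8)*(n - 3)*(n + 3)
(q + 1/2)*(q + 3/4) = q^2 + 5*q/4 + 3/8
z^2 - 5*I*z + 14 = (z - 7*I)*(z + 2*I)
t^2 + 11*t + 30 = (t + 5)*(t + 6)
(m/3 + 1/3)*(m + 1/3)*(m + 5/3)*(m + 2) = m^4/3 + 5*m^3/3 + 77*m^2/27 + 17*m/9 + 10/27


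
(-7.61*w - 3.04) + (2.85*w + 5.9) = 2.86 - 4.76*w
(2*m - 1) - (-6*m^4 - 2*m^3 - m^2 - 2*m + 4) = 6*m^4 + 2*m^3 + m^2 + 4*m - 5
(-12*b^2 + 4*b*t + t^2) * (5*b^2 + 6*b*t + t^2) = -60*b^4 - 52*b^3*t + 17*b^2*t^2 + 10*b*t^3 + t^4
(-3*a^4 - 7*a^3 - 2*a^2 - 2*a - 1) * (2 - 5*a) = 15*a^5 + 29*a^4 - 4*a^3 + 6*a^2 + a - 2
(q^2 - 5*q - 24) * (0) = 0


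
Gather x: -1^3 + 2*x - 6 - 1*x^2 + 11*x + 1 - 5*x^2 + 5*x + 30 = -6*x^2 + 18*x + 24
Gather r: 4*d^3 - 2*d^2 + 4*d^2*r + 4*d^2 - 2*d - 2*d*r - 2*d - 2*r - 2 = 4*d^3 + 2*d^2 - 4*d + r*(4*d^2 - 2*d - 2) - 2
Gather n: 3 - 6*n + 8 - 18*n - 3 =8 - 24*n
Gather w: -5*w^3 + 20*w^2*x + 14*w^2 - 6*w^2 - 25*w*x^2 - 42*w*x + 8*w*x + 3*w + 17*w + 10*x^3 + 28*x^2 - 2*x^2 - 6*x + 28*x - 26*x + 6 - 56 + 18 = -5*w^3 + w^2*(20*x + 8) + w*(-25*x^2 - 34*x + 20) + 10*x^3 + 26*x^2 - 4*x - 32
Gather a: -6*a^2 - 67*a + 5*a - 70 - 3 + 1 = -6*a^2 - 62*a - 72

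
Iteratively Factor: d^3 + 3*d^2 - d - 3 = (d + 3)*(d^2 - 1) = (d + 1)*(d + 3)*(d - 1)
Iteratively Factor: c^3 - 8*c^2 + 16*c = (c - 4)*(c^2 - 4*c) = (c - 4)^2*(c)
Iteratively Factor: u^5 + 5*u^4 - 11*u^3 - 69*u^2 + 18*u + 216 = (u - 3)*(u^4 + 8*u^3 + 13*u^2 - 30*u - 72) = (u - 3)*(u + 4)*(u^3 + 4*u^2 - 3*u - 18) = (u - 3)*(u + 3)*(u + 4)*(u^2 + u - 6) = (u - 3)*(u + 3)^2*(u + 4)*(u - 2)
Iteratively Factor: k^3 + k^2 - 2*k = (k + 2)*(k^2 - k) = k*(k + 2)*(k - 1)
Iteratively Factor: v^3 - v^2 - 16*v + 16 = (v - 1)*(v^2 - 16) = (v - 1)*(v + 4)*(v - 4)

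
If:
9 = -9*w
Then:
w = -1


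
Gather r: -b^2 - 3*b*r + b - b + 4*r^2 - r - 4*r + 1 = -b^2 + 4*r^2 + r*(-3*b - 5) + 1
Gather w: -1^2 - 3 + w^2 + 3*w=w^2 + 3*w - 4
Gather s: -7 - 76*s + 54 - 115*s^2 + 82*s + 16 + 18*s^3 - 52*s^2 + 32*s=18*s^3 - 167*s^2 + 38*s + 63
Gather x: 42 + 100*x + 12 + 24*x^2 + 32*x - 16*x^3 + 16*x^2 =-16*x^3 + 40*x^2 + 132*x + 54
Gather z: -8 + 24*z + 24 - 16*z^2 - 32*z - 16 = -16*z^2 - 8*z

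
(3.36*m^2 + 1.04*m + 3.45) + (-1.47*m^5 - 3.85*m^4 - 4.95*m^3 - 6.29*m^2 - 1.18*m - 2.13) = -1.47*m^5 - 3.85*m^4 - 4.95*m^3 - 2.93*m^2 - 0.14*m + 1.32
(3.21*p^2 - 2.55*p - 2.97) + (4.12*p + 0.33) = 3.21*p^2 + 1.57*p - 2.64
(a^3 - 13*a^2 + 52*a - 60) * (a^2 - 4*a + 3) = a^5 - 17*a^4 + 107*a^3 - 307*a^2 + 396*a - 180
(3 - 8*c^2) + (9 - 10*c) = -8*c^2 - 10*c + 12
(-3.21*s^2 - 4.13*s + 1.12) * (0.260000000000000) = -0.8346*s^2 - 1.0738*s + 0.2912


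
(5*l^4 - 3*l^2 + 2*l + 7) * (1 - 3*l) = -15*l^5 + 5*l^4 + 9*l^3 - 9*l^2 - 19*l + 7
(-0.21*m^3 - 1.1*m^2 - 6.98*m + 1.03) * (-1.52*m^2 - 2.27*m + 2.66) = 0.3192*m^5 + 2.1487*m^4 + 12.548*m^3 + 11.353*m^2 - 20.9049*m + 2.7398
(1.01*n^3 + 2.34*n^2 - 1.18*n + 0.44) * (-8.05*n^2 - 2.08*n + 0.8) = -8.1305*n^5 - 20.9378*n^4 + 5.4398*n^3 + 0.784399999999999*n^2 - 1.8592*n + 0.352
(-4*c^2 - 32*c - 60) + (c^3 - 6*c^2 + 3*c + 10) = c^3 - 10*c^2 - 29*c - 50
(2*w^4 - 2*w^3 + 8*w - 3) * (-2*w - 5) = -4*w^5 - 6*w^4 + 10*w^3 - 16*w^2 - 34*w + 15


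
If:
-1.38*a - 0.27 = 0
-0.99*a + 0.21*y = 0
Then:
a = -0.20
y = -0.92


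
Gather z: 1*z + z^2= z^2 + z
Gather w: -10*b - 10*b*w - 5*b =-10*b*w - 15*b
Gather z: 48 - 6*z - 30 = 18 - 6*z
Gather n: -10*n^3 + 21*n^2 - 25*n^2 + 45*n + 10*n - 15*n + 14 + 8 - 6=-10*n^3 - 4*n^2 + 40*n + 16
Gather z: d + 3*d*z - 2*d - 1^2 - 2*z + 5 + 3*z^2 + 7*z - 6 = -d + 3*z^2 + z*(3*d + 5) - 2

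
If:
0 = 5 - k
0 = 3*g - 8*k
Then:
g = 40/3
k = 5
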